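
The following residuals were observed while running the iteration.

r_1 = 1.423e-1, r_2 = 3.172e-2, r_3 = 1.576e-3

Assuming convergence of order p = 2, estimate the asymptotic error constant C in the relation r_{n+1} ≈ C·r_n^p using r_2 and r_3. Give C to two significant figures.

1.6

C ≈ r_3 / r_2^2
  = 1.576e-3 / (3.172e-2)^2
  = 1.576e-3 / 0.00100616 ≈ 1.5664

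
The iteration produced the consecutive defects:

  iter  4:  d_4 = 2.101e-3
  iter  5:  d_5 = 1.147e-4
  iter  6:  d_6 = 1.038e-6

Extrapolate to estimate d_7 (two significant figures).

5.1e-10

First estimate the order: p ≈ ln(d_6/d_5) / ln(d_5/d_4) = ln(1.038e-6/1.147e-4)/ln(1.147e-4/2.101e-3) = ln(0.00904969)/ln(0.0545931) ≈ 1.6180.
Then d_7 ≈ d_6·(d_6/d_5)^p = 1.038e-6·(0.00904969)^1.6180 = 1.038e-6·0.000494121 ≈ 5.129e-10.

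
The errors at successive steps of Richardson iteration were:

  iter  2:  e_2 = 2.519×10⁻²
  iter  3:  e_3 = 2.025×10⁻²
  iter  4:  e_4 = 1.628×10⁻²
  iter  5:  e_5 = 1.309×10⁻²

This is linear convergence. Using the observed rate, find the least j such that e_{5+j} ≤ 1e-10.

Rate ρ ≈ e_5/e_4 = 1.309×10⁻²/1.628×10⁻² = 0.8041.
After j more steps, e_{5+j} ≈ 1.309×10⁻²·ρ^j; need ρ^j ≤ 1e-10/1.309×10⁻² = 7.63942e-09.
j ≥ ln(7.63942e-09)/ln(0.8041) = -18.6899/-0.21803 = 85.722.
So 86 more iterations are needed.

86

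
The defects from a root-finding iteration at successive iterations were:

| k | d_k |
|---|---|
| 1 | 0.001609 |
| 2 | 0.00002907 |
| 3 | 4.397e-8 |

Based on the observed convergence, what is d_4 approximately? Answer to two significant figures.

1.2e-12

First estimate the order: p ≈ ln(d_3/d_2) / ln(d_2/d_1) = ln(4.397e-8/0.00002907)/ln(0.00002907/0.001609) = ln(0.00151256)/ln(0.0180671) ≈ 1.6180.
Then d_4 ≈ d_3·(d_3/d_2)^p = 4.397e-8·(0.00151256)^1.6180 = 4.397e-8·2.73385e-05 ≈ 1.202e-12.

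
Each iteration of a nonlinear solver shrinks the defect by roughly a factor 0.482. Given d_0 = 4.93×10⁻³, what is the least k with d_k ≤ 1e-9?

After k steps, d_k ≈ 4.93×10⁻³·0.482^k.
Need 0.482^k ≤ 1e-9/4.93×10⁻³ = 2.0284e-07.
k ≥ ln(2.0284e-07)/ln(0.482) = -15.4108/-0.72981 = 21.116.
Smallest integer k = 22.

22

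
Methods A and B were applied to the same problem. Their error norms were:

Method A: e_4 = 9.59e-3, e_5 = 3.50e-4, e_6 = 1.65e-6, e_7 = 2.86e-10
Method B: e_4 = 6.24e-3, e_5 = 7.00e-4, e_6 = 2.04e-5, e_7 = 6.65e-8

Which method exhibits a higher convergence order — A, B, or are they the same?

same

Method A: p ≈ ln(2.86e-10/1.65e-6)/ln(1.65e-6/3.50e-4) ≈ 1.62.
Method B: p ≈ ln(6.65e-8/2.04e-5)/ln(2.04e-5/7.00e-4) ≈ 1.62.
Both orders ≈ 1.6 — effectively the same.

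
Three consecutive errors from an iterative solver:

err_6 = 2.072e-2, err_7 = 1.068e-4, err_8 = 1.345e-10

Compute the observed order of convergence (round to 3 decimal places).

2.579

p ≈ ln(err_8/err_7) / ln(err_7/err_6)
  = ln(1.345e-10/1.068e-4) / ln(1.068e-4/2.072e-2)
  = ln(1.25936e-06) / ln(0.00515444)
  = -13.584907 / -5.267897 ≈ 2.578810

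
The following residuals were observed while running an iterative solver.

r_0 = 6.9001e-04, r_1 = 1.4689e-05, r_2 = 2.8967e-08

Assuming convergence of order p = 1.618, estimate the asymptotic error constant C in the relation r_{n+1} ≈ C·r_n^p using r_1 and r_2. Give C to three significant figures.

C ≈ r_2 / r_1^1.618
  = 2.8967e-08 / (1.4689e-05)^1.618
  = 2.8967e-08 / 1.51424e-08 ≈ 1.913

1.91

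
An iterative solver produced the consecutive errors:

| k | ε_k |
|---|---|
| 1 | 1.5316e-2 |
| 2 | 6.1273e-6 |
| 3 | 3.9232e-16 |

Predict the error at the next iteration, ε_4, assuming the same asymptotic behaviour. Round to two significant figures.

1.0e-46

First estimate the order: p ≈ ln(ε_3/ε_2) / ln(ε_2/ε_1) = ln(3.9232e-16/6.1273e-6)/ln(6.1273e-6/1.5316e-2) = ln(6.40282e-11)/ln(0.000400059) ≈ 3.0000.
Then ε_4 ≈ ε_3·(ε_3/ε_2)^p = 3.9232e-16·(6.40282e-11)^3.0000 = 3.9232e-16·2.62491e-31 ≈ 1.03e-46.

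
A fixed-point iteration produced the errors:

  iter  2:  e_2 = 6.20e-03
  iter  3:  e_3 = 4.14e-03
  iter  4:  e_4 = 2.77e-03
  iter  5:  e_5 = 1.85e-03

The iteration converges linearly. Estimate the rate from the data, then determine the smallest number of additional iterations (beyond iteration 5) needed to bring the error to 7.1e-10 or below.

Rate ρ ≈ e_5/e_4 = 1.85e-03/2.77e-03 = 0.6679.
After j more steps, e_{5+j} ≈ 1.85e-03·ρ^j; need ρ^j ≤ 7.1e-10/1.85e-03 = 3.83784e-07.
j ≥ ln(3.83784e-07)/ln(0.6679) = -14.7732/-0.40362 = 36.602.
So 37 more iterations are needed.

37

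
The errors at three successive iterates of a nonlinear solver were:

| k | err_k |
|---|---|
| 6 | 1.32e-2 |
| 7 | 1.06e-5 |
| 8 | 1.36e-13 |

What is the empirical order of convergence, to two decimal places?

2.55

p ≈ ln(err_8/err_7) / ln(err_7/err_6)
  = ln(1.36e-13/1.06e-5) / ln(1.06e-5/1.32e-2)
  = ln(1.28302e-08) / ln(0.00080303)
  = -18.17146 / -7.12712 ≈ 2.54962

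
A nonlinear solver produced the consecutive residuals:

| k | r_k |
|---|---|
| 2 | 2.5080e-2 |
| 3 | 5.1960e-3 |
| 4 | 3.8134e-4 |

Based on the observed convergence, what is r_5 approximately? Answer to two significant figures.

First estimate the order: p ≈ ln(r_4/r_3) / ln(r_3/r_2) = ln(3.8134e-4/5.1960e-3)/ln(5.1960e-3/2.5080e-2) = ln(0.0733911)/ln(0.207177) ≈ 1.6592.
Then r_5 ≈ r_4·(r_4/r_3)^p = 3.8134e-4·(0.0733911)^1.6592 = 3.8134e-4·0.0131182 ≈ 5.002e-06.

5.0e-6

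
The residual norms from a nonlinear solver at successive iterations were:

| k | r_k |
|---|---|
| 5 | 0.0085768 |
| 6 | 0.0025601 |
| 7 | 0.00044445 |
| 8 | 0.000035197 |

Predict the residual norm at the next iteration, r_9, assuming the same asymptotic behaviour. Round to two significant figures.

First estimate the order: p ≈ ln(r_8/r_7) / ln(r_7/r_6) = ln(0.000035197/0.00044445)/ln(0.00044445/0.0025601) = ln(0.0791923)/ln(0.173606) ≈ 1.4483.
Then r_9 ≈ r_8·(r_8/r_7)^p = 0.000035197·(0.0791923)^1.4483 = 0.000035197·0.0254075 ≈ 8.943e-07.

8.9e-7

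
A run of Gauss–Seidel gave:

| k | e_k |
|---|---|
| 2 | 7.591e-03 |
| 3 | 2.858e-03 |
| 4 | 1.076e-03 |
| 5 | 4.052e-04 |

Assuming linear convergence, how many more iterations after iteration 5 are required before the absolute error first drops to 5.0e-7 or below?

7

Rate ρ ≈ e_5/e_4 = 4.052e-04/1.076e-03 = 0.3766.
After j more steps, e_{5+j} ≈ 4.052e-04·ρ^j; need ρ^j ≤ 5.0e-7/4.052e-04 = 0.00123396.
j ≥ ln(0.00123396)/ln(0.3766) = -6.6975/-0.97657 = 6.858.
So 7 more iterations are needed.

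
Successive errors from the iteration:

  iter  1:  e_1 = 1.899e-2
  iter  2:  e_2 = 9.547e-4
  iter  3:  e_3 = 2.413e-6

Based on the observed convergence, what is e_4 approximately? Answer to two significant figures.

First estimate the order: p ≈ ln(e_3/e_2) / ln(e_2/e_1) = ln(2.413e-6/9.547e-4)/ln(9.547e-4/1.899e-2) = ln(0.0025275)/ln(0.0502738) ≈ 2.0000.
Then e_4 ≈ e_3·(e_3/e_2)^p = 2.413e-6·(0.0025275)^2.0000 = 2.413e-6·6.38826e-06 ≈ 1.541e-11.

1.5e-11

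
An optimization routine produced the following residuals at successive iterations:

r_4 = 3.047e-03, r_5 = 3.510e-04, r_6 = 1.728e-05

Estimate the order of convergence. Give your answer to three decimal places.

p ≈ ln(r_6/r_5) / ln(r_5/r_4)
  = ln(1.728e-05/3.510e-04) / ln(3.510e-04/3.047e-03)
  = ln(0.0492308) / ln(0.115195)
  = -3.011236 / -2.161129 ≈ 1.393362

1.393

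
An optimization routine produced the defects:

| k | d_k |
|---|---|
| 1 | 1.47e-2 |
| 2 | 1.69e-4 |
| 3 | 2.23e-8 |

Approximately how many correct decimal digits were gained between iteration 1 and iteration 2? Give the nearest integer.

2

Digits gained ≈ log₁₀(d_1/d_2) = log₁₀(1.47e-2/1.69e-4) = log₁₀(86.9822) ≈ 1.939.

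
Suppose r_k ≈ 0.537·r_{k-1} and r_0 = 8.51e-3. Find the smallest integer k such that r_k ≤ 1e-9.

After k steps, r_k ≈ 8.51e-3·0.537^k.
Need 0.537^k ≤ 1e-9/8.51e-3 = 1.17509e-07.
k ≥ ln(1.17509e-07)/ln(0.537) = -15.9568/-0.62176 = 25.664.
Smallest integer k = 26.

26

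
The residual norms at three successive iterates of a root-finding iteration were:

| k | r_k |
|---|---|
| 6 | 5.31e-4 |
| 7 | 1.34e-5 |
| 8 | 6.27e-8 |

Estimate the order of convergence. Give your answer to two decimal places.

p ≈ ln(r_8/r_7) / ln(r_7/r_6)
  = ln(6.27e-8/1.34e-5) / ln(1.34e-5/5.31e-4)
  = ln(0.0046791) / ln(0.0252354)
  = -5.36465 / -3.67951 ≈ 1.45798

1.46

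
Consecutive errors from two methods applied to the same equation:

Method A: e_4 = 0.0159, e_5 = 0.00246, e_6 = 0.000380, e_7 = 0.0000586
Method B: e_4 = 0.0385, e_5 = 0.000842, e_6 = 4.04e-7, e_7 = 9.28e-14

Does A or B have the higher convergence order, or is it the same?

B

Method A: p ≈ ln(0.0000586/0.000380)/ln(0.000380/0.00246) ≈ 1.00.
Method B: p ≈ ln(9.28e-14/4.04e-7)/ln(4.04e-7/0.000842) ≈ 2.00.
Method B has the higher order (≈2.0 vs ≈1.0).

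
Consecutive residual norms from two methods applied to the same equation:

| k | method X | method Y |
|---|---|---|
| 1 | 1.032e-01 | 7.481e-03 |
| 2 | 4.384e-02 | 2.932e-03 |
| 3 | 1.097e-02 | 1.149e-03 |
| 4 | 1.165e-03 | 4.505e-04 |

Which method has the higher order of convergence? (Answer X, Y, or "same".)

X

Method X: p ≈ ln(1.165e-03/1.097e-02)/ln(1.097e-02/4.384e-02) ≈ 1.62.
Method Y: p ≈ ln(4.505e-04/1.149e-03)/ln(1.149e-03/2.932e-03) ≈ 1.00.
Method X has the higher order (≈1.6 vs ≈1.0).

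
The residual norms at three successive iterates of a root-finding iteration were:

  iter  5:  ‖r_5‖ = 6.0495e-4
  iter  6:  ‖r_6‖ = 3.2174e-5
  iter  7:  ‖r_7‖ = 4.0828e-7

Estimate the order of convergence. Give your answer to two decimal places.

p ≈ ln(‖r_7‖/‖r_6‖) / ln(‖r_6‖/‖r_5‖)
  = ln(4.0828e-7/3.2174e-5) / ln(3.2174e-5/6.0495e-4)
  = ln(0.0126897) / ln(0.0531846)
  = -4.36696 / -2.93399 ≈ 1.48840

1.49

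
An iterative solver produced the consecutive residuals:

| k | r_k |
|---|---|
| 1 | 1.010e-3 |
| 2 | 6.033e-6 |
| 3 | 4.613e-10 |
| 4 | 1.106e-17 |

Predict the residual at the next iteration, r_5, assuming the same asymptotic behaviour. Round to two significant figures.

First estimate the order: p ≈ ln(r_4/r_3) / ln(r_3/r_2) = ln(1.106e-17/4.613e-10)/ln(4.613e-10/6.033e-6) = ln(2.39757e-08)/ln(7.64628e-05) ≈ 1.8511.
Then r_5 ≈ r_4·(r_4/r_3)^p = 1.106e-17·(2.39757e-08)^1.8511 = 1.106e-17·7.83781e-15 ≈ 8.669e-32.

8.7e-32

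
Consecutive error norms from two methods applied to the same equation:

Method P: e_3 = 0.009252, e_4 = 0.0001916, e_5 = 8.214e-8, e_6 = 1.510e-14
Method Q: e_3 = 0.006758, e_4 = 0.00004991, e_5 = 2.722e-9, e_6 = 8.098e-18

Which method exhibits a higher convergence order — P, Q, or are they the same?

same

Method P: p ≈ ln(1.510e-14/8.214e-8)/ln(8.214e-8/0.0001916) ≈ 2.00.
Method Q: p ≈ ln(8.098e-18/2.722e-9)/ln(2.722e-9/0.00004991) ≈ 2.00.
Both orders ≈ 2.0 — effectively the same.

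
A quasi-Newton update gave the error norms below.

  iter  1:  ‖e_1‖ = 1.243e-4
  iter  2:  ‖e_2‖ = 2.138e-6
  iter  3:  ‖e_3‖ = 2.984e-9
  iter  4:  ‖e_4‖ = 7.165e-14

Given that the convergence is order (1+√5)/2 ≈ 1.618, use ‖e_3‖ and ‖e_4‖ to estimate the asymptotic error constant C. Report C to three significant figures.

4.46

C ≈ ‖e_4‖ / ‖e_3‖^1.618
  = 7.165e-14 / (2.984e-9)^1.618
  = 7.165e-14 / 1.60777e-14 ≈ 4.4565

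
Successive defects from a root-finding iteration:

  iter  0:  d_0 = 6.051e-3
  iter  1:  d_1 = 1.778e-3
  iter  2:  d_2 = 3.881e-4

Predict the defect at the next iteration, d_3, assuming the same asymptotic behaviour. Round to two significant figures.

5.9e-5

First estimate the order: p ≈ ln(d_2/d_1) / ln(d_1/d_0) = ln(3.881e-4/1.778e-3)/ln(1.778e-3/6.051e-3) = ln(0.218279)/ln(0.293836) ≈ 1.2427.
Then d_3 ≈ d_2·(d_2/d_1)^p = 3.881e-4·(0.218279)^1.2427 = 3.881e-4·0.150866 ≈ 5.855e-05.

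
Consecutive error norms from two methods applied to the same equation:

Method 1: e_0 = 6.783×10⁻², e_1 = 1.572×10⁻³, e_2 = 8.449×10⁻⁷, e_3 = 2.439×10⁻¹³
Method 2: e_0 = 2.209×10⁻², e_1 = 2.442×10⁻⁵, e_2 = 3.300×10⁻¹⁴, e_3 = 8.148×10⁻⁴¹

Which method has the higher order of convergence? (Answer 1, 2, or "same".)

Method 1: p ≈ ln(2.439×10⁻¹³/8.449×10⁻⁷)/ln(8.449×10⁻⁷/1.572×10⁻³) ≈ 2.00.
Method 2: p ≈ ln(8.148×10⁻⁴¹/3.300×10⁻¹⁴)/ln(3.300×10⁻¹⁴/2.442×10⁻⁵) ≈ 3.00.
Method 2 has the higher order (≈3.0 vs ≈2.0).

2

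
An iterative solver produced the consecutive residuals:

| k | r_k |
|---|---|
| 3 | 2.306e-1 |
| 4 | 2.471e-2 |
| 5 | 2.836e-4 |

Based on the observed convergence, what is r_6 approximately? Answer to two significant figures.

3.7e-8

First estimate the order: p ≈ ln(r_5/r_4) / ln(r_4/r_3) = ln(2.836e-4/2.471e-2)/ln(2.471e-2/2.306e-1) = ln(0.0114771)/ln(0.107155) ≈ 2.0002.
Then r_6 ≈ r_5·(r_5/r_4)^p = 2.836e-4·(0.0114771)^2.0002 = 2.836e-4·0.000131606 ≈ 3.732e-08.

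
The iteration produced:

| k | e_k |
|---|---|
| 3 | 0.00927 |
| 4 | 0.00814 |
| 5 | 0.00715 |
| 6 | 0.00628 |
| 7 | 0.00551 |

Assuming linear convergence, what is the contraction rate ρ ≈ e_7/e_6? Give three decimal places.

ρ ≈ e_7/e_6 = 0.00551/0.00628 = 0.87739

0.877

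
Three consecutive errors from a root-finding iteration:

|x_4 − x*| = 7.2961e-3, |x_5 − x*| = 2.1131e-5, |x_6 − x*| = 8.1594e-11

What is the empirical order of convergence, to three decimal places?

2.133

p ≈ ln(|x_6 − x*|/|x_5 − x*|) / ln(|x_5 − x*|/|x_4 − x*|)
  = ln(8.1594e-11/2.1131e-5) / ln(2.1131e-5/7.2961e-3)
  = ln(3.86134e-06) / ln(0.0028962)
  = -12.464496 / -5.844356 ≈ 2.132741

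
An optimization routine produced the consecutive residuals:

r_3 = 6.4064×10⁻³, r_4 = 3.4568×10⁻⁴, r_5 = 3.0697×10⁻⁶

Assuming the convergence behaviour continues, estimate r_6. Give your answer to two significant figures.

1.5e-9

First estimate the order: p ≈ ln(r_5/r_4) / ln(r_4/r_3) = ln(3.0697×10⁻⁶/3.4568×10⁻⁴)/ln(3.4568×10⁻⁴/6.4064×10⁻³) = ln(0.00888018)/ln(0.0539585) ≈ 1.6180.
Then r_6 ≈ r_5·(r_5/r_4)^p = 3.0697×10⁻⁶·(0.00888018)^1.6180 = 3.0697×10⁻⁶·0.000479233 ≈ 1.471e-09.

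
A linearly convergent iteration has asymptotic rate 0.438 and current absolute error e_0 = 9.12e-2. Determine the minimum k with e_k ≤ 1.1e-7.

17

After k steps, e_k ≈ 9.12e-2·0.438^k.
Need 0.438^k ≤ 1.1e-7/9.12e-2 = 1.20614e-06.
k ≥ ln(1.20614e-06)/ln(0.438) = -13.6281/-0.82554 = 16.508.
Smallest integer k = 17.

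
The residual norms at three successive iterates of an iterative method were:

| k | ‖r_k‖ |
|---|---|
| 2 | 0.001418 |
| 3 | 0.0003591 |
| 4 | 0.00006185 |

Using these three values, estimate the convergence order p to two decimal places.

1.28

p ≈ ln(‖r_4‖/‖r_3‖) / ln(‖r_3‖/‖r_2‖)
  = ln(0.00006185/0.0003591) / ln(0.0003591/0.001418)
  = ln(0.172236) / ln(0.253244)
  = -1.75889 / -1.37340 ≈ 1.28068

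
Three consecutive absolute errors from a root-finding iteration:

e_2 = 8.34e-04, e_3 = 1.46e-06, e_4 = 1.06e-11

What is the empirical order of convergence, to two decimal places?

p ≈ ln(e_4/e_3) / ln(e_3/e_2)
  = ln(1.06e-11/1.46e-06) / ln(1.46e-06/8.34e-04)
  = ln(7.26027e-06) / ln(0.0017506)
  = -11.83309 / -6.34780 ≈ 1.86412

1.86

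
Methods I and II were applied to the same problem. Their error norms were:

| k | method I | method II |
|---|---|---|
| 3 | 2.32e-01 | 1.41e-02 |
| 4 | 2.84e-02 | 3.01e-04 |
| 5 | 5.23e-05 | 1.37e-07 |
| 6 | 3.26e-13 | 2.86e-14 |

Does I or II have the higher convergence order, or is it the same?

Method I: p ≈ ln(3.26e-13/5.23e-05)/ln(5.23e-05/2.84e-02) ≈ 3.00.
Method II: p ≈ ln(2.86e-14/1.37e-07)/ln(1.37e-07/3.01e-04) ≈ 2.00.
Method I has the higher order (≈3.0 vs ≈2.0).

I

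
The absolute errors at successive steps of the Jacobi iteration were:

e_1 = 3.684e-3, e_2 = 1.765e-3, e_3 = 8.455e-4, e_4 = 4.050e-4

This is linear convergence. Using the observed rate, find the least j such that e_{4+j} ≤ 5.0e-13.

Rate ρ ≈ e_4/e_3 = 4.050e-4/8.455e-4 = 0.4790.
After j more steps, e_{4+j} ≈ 4.050e-4·ρ^j; need ρ^j ≤ 5.0e-13/4.050e-4 = 1.23457e-09.
j ≥ ln(1.23457e-09)/ln(0.4790) = -20.5125/-0.73605 = 27.868.
So 28 more iterations are needed.

28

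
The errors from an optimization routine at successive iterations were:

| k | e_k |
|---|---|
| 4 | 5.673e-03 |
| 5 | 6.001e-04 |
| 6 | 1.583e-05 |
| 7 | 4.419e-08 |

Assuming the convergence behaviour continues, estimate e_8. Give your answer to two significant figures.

First estimate the order: p ≈ ln(e_7/e_6) / ln(e_6/e_5) = ln(4.419e-08/1.583e-05)/ln(1.583e-05/6.001e-04) = ln(0.00279154)/ln(0.0263789) ≈ 1.6178.
Then e_8 ≈ e_7·(e_7/e_6)^p = 4.419e-08·(0.00279154)^1.6178 = 4.419e-08·7.37711e-05 ≈ 3.26e-12.

3.3e-12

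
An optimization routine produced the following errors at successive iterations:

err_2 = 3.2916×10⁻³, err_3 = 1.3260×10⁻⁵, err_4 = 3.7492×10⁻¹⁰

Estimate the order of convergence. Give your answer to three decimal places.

1.899

p ≈ ln(err_4/err_3) / ln(err_3/err_2)
  = ln(3.7492×10⁻¹⁰/1.3260×10⁻⁵) / ln(1.3260×10⁻⁵/3.2916×10⁻³)
  = ln(2.82745e-05) / ln(0.00402844)
  = -10.473550 / -5.514376 ≈ 1.899317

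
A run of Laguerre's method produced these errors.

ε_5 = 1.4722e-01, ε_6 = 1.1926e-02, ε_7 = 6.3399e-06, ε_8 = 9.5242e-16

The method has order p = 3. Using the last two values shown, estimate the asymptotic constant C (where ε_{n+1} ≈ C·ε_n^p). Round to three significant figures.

C ≈ ε_8 / ε_7^3
  = 9.5242e-16 / (6.3399e-06)^3
  = 9.5242e-16 / 2.54828e-16 ≈ 3.7375

3.74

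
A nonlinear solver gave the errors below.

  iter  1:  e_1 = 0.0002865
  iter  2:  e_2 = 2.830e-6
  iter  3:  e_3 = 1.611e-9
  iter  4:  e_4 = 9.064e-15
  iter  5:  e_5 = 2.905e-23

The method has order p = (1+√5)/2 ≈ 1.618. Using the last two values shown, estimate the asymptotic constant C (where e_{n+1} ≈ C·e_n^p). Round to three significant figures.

1.53

C ≈ e_5 / e_4^1.618
  = 2.905e-23 / (9.064e-15)^1.618
  = 2.905e-23 / 1.90083e-23 ≈ 1.5283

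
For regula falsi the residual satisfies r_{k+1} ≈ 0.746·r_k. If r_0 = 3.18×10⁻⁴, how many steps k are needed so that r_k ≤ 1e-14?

83

After k steps, r_k ≈ 3.18×10⁻⁴·0.746^k.
Need 0.746^k ≤ 1e-14/3.18×10⁻⁴ = 3.14465e-11.
k ≥ ln(3.14465e-11)/ln(0.746) = -24.1827/-0.29303 = 82.526.
Smallest integer k = 83.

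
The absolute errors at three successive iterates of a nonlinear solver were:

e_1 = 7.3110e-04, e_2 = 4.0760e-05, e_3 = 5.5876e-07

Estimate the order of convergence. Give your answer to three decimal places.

p ≈ ln(e_3/e_2) / ln(e_2/e_1)
  = ln(5.5876e-07/4.0760e-05) / ln(4.0760e-05/7.3110e-04)
  = ln(0.0137085) / ln(0.0557516)
  = -4.289739 / -2.886849 ≈ 1.485959

1.486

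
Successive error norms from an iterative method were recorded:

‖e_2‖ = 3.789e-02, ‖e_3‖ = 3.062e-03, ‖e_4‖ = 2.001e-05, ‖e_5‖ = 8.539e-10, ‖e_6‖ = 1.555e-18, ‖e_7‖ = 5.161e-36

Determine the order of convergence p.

2

Consecutive ratios: ‖e_7‖/‖e_6‖ = 5.161e-36/1.555e-18 = 3.31897e-18, ‖e_6‖/‖e_5‖ = 1.555e-18/8.539e-10 = 1.82106e-09.
p ≈ ln(3.31897e-18)/ln(1.82106e-09) = -40.2469/-20.1238 ≈ 2.00.
So the convergence is quadratic (order 2).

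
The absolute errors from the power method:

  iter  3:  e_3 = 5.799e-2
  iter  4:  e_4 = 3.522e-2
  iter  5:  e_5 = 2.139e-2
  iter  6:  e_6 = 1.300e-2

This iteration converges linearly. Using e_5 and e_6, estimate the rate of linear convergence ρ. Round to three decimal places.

ρ ≈ e_6/e_5 = 1.300e-2/2.139e-2 = 0.60776

0.608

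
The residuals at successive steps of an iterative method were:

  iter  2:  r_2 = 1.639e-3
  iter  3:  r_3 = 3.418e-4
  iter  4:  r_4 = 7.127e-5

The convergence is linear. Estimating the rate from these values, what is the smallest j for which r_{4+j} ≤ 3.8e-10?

Rate ρ ≈ r_4/r_3 = 7.127e-5/3.418e-4 = 0.2085.
After j more steps, r_{4+j} ≈ 7.127e-5·ρ^j; need ρ^j ≤ 3.8e-10/7.127e-5 = 5.33184e-06.
j ≥ ln(5.33184e-06)/ln(0.2085) = -12.1418/-1.56782 = 7.744.
So 8 more iterations are needed.

8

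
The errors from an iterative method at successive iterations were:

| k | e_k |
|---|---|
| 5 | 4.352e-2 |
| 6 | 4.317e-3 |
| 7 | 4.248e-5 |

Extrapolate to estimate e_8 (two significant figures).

4.1e-9

First estimate the order: p ≈ ln(e_7/e_6) / ln(e_6/e_5) = ln(4.248e-5/4.317e-3)/ln(4.317e-3/4.352e-2) = ln(0.00984017)/ln(0.0991958) ≈ 2.0000.
Then e_8 ≈ e_7·(e_7/e_6)^p = 4.248e-5·(0.00984017)^2.0000 = 4.248e-5·9.68289e-05 ≈ 4.113e-09.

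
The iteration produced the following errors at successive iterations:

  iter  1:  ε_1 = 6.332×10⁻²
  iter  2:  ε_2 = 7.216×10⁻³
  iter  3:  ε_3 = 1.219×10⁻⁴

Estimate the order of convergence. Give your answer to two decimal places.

1.88

p ≈ ln(ε_3/ε_2) / ln(ε_2/ε_1)
  = ln(1.219×10⁻⁴/7.216×10⁻³) / ln(7.216×10⁻³/6.332×10⁻²)
  = ln(0.016893) / ln(0.113961)
  = -4.08086 / -2.17190 ≈ 1.87894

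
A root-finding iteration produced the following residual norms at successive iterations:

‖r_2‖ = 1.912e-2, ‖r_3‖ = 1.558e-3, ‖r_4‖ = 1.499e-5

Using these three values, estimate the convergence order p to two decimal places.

p ≈ ln(‖r_4‖/‖r_3‖) / ln(‖r_3‖/‖r_2‖)
  = ln(1.499e-5/1.558e-3) / ln(1.558e-3/1.912e-2)
  = ln(0.00962131) / ln(0.0814854)
  = -4.64377 / -2.50733 ≈ 1.85208

1.85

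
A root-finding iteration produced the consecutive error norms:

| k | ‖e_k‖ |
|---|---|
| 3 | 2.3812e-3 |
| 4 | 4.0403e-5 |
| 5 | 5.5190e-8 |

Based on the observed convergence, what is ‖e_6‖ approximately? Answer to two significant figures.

First estimate the order: p ≈ ln(‖e_5‖/‖e_4‖) / ln(‖e_4‖/‖e_3‖) = ln(5.5190e-8/4.0403e-5)/ln(4.0403e-5/2.3812e-3) = ln(0.00136599)/ln(0.0169675) ≈ 1.6180.
Then ‖e_6‖ ≈ ‖e_5‖·(‖e_5‖/‖e_4‖)^p = 5.5190e-8·(0.00136599)^1.6180 = 5.5190e-8·2.31822e-05 ≈ 1.279e-12.

1.3e-12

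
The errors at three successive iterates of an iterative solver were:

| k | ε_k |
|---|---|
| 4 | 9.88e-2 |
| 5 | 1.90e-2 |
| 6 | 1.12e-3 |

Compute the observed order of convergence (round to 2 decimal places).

1.72

p ≈ ln(ε_6/ε_5) / ln(ε_5/ε_4)
  = ln(1.12e-3/1.90e-2) / ln(1.90e-2/9.88e-2)
  = ln(0.0589474) / ln(0.192308)
  = -2.83111 / -1.64866 ≈ 1.71722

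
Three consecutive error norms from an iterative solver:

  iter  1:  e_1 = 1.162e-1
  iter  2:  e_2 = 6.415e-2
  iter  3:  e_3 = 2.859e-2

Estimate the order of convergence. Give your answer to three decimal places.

1.360

p ≈ ln(e_3/e_2) / ln(e_2/e_1)
  = ln(2.859e-2/6.415e-2) / ln(6.415e-2/1.162e-1)
  = ln(0.445674) / ln(0.552065)
  = -0.808168 / -0.594089 ≈ 1.360348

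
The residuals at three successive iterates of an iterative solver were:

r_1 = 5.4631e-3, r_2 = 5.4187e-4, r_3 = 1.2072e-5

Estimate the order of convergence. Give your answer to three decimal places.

1.646

p ≈ ln(r_3/r_2) / ln(r_2/r_1)
  = ln(1.2072e-5/5.4187e-4) / ln(5.4187e-4/5.4631e-3)
  = ln(0.0222784) / ln(0.0991873)
  = -3.804138 / -2.310745 ≈ 1.646282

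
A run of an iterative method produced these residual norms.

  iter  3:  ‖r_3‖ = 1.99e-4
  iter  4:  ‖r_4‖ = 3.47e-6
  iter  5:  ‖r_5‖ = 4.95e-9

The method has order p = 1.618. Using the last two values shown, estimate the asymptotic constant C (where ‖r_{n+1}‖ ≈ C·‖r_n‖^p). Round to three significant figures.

C ≈ ‖r_5‖ / ‖r_4‖^1.618
  = 4.95e-9 / (3.47e-6)^1.618
  = 4.95e-9 / 1.4664e-09 ≈ 3.3756

3.38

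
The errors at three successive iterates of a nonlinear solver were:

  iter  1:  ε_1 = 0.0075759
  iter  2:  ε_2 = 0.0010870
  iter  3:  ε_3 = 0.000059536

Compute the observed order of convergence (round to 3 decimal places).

p ≈ ln(ε_3/ε_2) / ln(ε_2/ε_1)
  = ln(0.000059536/0.0010870) / ln(0.0010870/0.0075759)
  = ln(0.0547709) / ln(0.143481)
  = -2.904596 / -1.941553 ≈ 1.496017

1.496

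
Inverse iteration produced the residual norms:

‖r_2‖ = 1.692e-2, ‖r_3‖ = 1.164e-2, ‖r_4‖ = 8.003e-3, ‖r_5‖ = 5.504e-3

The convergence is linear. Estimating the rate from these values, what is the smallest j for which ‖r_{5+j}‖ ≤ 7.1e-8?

31

Rate ρ ≈ ‖r_5‖/‖r_4‖ = 5.504e-3/8.003e-3 = 0.6877.
After j more steps, ‖r_{5+j}‖ ≈ 5.504e-3·ρ^j; need ρ^j ≤ 7.1e-8/5.504e-3 = 1.28997e-05.
j ≥ ln(1.28997e-05)/ln(0.6877) = -11.2583/-0.37440 = 30.070.
So 31 more iterations are needed.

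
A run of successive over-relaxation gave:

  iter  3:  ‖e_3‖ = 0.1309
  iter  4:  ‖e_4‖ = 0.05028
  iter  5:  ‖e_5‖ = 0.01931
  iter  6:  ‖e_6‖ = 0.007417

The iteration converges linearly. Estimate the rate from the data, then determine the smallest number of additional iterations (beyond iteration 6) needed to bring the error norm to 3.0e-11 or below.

21

Rate ρ ≈ ‖e_6‖/‖e_5‖ = 0.007417/0.01931 = 0.3841.
After j more steps, ‖e_{6+j}‖ ≈ 0.007417·ρ^j; need ρ^j ≤ 3.0e-11/0.007417 = 4.04476e-09.
j ≥ ln(4.04476e-09)/ln(0.3841) = -19.3258/-0.95685 = 20.197.
So 21 more iterations are needed.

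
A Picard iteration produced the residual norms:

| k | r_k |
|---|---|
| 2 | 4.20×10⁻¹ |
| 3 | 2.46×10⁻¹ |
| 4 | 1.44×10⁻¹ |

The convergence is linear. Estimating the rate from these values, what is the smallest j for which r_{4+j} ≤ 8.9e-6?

19

Rate ρ ≈ r_4/r_3 = 1.44×10⁻¹/2.46×10⁻¹ = 0.5854.
After j more steps, r_{4+j} ≈ 1.44×10⁻¹·ρ^j; need ρ^j ≤ 8.9e-6/1.44×10⁻¹ = 6.18056e-05.
j ≥ ln(6.18056e-05)/ln(0.5854) = -9.6915/-0.53546 = 18.099.
So 19 more iterations are needed.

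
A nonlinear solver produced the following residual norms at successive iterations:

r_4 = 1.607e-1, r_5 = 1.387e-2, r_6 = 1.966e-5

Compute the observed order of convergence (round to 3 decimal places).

2.677

p ≈ ln(r_6/r_5) / ln(r_5/r_4)
  = ln(1.966e-5/1.387e-2) / ln(1.387e-2/1.607e-1)
  = ln(0.00141745) / ln(0.0863099)
  = -6.558896 / -2.449811 ≈ 2.677307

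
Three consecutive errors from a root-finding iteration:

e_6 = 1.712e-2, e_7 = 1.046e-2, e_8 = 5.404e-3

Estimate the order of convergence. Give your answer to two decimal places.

p ≈ ln(e_8/e_7) / ln(e_7/e_6)
  = ln(5.404e-3/1.046e-2) / ln(1.046e-2/1.712e-2)
  = ln(0.516635) / ln(0.610981)
  = -0.66042 / -0.49269 ≈ 1.34044

1.34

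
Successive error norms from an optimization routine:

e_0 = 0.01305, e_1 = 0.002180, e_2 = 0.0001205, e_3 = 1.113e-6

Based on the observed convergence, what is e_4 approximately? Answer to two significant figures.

5.7e-10

First estimate the order: p ≈ ln(e_3/e_2) / ln(e_2/e_1) = ln(1.113e-6/0.0001205)/ln(0.0001205/0.002180) = ln(0.00923651)/ln(0.0552752) ≈ 1.6179.
Then e_4 ≈ e_3·(e_3/e_2)^p = 1.113e-6·(0.00923651)^1.6179 = 1.113e-6·0.00051097 ≈ 5.687e-10.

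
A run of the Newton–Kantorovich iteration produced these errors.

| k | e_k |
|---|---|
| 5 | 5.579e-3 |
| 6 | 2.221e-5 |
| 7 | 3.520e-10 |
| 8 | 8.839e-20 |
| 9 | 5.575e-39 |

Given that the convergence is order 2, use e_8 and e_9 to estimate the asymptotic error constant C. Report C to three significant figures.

0.714

C ≈ e_9 / e_8^2
  = 5.575e-39 / (8.839e-20)^2
  = 5.575e-39 / 7.81279e-39 ≈ 0.71357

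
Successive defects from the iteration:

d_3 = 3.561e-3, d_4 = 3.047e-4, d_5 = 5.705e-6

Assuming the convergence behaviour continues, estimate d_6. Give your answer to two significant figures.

First estimate the order: p ≈ ln(d_5/d_4) / ln(d_4/d_3) = ln(5.705e-6/3.047e-4)/ln(3.047e-4/3.561e-3) = ln(0.0187233)/ln(0.0855659) ≈ 1.6181.
Then d_6 ≈ d_5·(d_5/d_4)^p = 5.705e-6·(0.0187233)^1.6181 = 5.705e-6·0.00160156 ≈ 9.137e-09.

9.1e-9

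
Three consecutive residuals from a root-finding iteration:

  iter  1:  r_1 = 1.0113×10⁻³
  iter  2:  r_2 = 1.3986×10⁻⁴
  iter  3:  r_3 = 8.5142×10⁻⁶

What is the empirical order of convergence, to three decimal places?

1.415

p ≈ ln(r_3/r_2) / ln(r_2/r_1)
  = ln(8.5142×10⁻⁶/1.3986×10⁻⁴) / ln(1.3986×10⁻⁴/1.0113×10⁻³)
  = ln(0.0608766) / ln(0.138297)
  = -2.798906 / -1.978352 ≈ 1.414766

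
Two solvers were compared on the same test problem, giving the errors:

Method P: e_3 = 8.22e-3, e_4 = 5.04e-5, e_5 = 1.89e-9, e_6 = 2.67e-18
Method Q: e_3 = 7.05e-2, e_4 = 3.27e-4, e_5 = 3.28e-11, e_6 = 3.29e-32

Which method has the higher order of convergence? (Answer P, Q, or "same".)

Q

Method P: p ≈ ln(2.67e-18/1.89e-9)/ln(1.89e-9/5.04e-5) ≈ 2.00.
Method Q: p ≈ ln(3.29e-32/3.28e-11)/ln(3.28e-11/3.27e-4) ≈ 3.00.
Method Q has the higher order (≈3.0 vs ≈2.0).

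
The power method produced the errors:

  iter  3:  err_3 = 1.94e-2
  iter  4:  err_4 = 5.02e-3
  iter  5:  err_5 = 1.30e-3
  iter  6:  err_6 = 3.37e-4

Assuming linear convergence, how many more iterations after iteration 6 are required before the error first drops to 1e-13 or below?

Rate ρ ≈ err_6/err_5 = 3.37e-4/1.30e-3 = 0.2592.
After j more steps, err_{6+j} ≈ 3.37e-4·ρ^j; need ρ^j ≤ 1e-13/3.37e-4 = 2.96736e-10.
j ≥ ln(2.96736e-10)/ln(0.2592) = -21.9382/-1.35016 = 16.249.
So 17 more iterations are needed.

17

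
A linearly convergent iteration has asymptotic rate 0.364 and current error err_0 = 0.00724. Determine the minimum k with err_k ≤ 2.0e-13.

25

After k steps, err_k ≈ 0.00724·0.364^k.
Need 0.364^k ≤ 2.0e-13/0.00724 = 2.76243e-11.
k ≥ ln(2.76243e-11)/ln(0.364) = -24.3123/-1.01060 = 24.057.
Smallest integer k = 25.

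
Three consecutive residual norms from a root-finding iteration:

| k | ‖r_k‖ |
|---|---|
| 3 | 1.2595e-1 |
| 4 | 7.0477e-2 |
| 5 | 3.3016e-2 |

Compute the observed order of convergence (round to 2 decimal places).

p ≈ ln(‖r_5‖/‖r_4‖) / ln(‖r_4‖/‖r_3‖)
  = ln(3.3016e-2/7.0477e-2) / ln(7.0477e-2/1.2595e-1)
  = ln(0.468465) / ln(0.559563)
  = -0.75829 / -0.58060 ≈ 1.30605

1.31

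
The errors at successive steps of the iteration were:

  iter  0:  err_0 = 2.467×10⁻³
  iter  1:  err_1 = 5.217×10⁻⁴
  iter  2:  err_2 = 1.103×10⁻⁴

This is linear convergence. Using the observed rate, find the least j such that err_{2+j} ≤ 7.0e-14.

Rate ρ ≈ err_2/err_1 = 1.103×10⁻⁴/5.217×10⁻⁴ = 0.2114.
After j more steps, err_{2+j} ≈ 1.103×10⁻⁴·ρ^j; need ρ^j ≤ 7.0e-14/1.103×10⁻⁴ = 6.34633e-10.
j ≥ ln(6.34633e-10)/ln(0.2114) = -21.1780/-1.55400 = 13.628.
So 14 more iterations are needed.

14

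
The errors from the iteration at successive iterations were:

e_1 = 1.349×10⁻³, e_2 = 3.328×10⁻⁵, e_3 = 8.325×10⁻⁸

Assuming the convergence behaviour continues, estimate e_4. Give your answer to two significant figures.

First estimate the order: p ≈ ln(e_3/e_2) / ln(e_2/e_1) = ln(8.325×10⁻⁸/3.328×10⁻⁵)/ln(3.328×10⁻⁵/1.349×10⁻³) = ln(0.0025015)/ln(0.0246701) ≈ 1.6182.
Then e_4 ≈ e_3·(e_3/e_2)^p = 8.325×10⁻⁸·(0.0025015)^1.6182 = 8.325×10⁻⁸·6.16266e-05 ≈ 5.13e-12.

5.1e-12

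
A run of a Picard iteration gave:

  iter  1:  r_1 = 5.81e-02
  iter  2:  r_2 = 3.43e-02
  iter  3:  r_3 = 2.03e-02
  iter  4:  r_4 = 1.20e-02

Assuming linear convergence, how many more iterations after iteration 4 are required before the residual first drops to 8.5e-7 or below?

Rate ρ ≈ r_4/r_3 = 1.20e-02/2.03e-02 = 0.5911.
After j more steps, r_{4+j} ≈ 1.20e-02·ρ^j; need ρ^j ≤ 8.5e-7/1.20e-02 = 7.08333e-05.
j ≥ ln(7.08333e-05)/ln(0.5911) = -9.5552/-0.52577 = 18.174.
So 19 more iterations are needed.

19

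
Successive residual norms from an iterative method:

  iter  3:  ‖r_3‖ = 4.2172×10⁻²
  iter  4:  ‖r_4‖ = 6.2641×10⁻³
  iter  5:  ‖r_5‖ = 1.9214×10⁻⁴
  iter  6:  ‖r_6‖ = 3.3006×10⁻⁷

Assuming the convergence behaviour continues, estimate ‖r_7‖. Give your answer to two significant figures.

First estimate the order: p ≈ ln(‖r_6‖/‖r_5‖) / ln(‖r_5‖/‖r_4‖) = ln(3.3006×10⁻⁷/1.9214×10⁻⁴)/ln(1.9214×10⁻⁴/6.2641×10⁻³) = ln(0.00171781)/ln(0.0306732) ≈ 1.8272.
Then ‖r_7‖ ≈ ‖r_6‖·(‖r_6‖/‖r_5‖)^p = 3.3006×10⁻⁷·(0.00171781)^1.8272 = 3.3006×10⁻⁷·8.86638e-06 ≈ 2.926e-12.

2.9e-12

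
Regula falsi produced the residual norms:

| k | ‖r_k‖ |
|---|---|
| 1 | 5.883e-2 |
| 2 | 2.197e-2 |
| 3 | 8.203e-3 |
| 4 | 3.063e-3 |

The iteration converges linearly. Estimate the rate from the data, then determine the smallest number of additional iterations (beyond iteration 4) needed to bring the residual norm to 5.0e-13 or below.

Rate ρ ≈ ‖r_4‖/‖r_3‖ = 3.063e-3/8.203e-3 = 0.3734.
After j more steps, ‖r_{4+j}‖ ≈ 3.063e-3·ρ^j; need ρ^j ≤ 5.0e-13/3.063e-3 = 1.63239e-10.
j ≥ ln(1.63239e-10)/ln(0.3734) = -22.5358/-0.98511 = 22.876.
So 23 more iterations are needed.

23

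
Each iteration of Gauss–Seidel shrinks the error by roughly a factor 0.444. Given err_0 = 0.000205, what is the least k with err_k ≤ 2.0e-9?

15

After k steps, err_k ≈ 0.000205·0.444^k.
Need 0.444^k ≤ 2.0e-9/0.000205 = 9.7561e-06.
k ≥ ln(9.7561e-06)/ln(0.444) = -11.5376/-0.81193 = 14.210.
Smallest integer k = 15.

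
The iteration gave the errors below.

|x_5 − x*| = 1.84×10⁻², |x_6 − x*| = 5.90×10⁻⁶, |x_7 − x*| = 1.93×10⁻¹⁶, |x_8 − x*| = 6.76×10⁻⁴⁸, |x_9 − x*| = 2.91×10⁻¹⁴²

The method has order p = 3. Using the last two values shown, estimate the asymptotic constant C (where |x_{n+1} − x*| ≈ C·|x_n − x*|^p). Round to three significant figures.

0.942

C ≈ |x_9 − x*| / |x_8 − x*|^3
  = 2.91×10⁻¹⁴² / (6.76×10⁻⁴⁸)^3
  = 2.91×10⁻¹⁴² / 3.08916e-142 ≈ 0.942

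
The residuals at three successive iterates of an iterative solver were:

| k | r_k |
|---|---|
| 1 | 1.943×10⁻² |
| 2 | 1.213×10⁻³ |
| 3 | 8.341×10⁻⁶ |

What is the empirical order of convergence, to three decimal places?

p ≈ ln(r_3/r_2) / ln(r_2/r_1)
  = ln(8.341×10⁻⁶/1.213×10⁻³) / ln(1.213×10⁻³/1.943×10⁻²)
  = ln(0.00687634) / ln(0.0624292)
  = -4.979669 / -2.773722 ≈ 1.795302

1.795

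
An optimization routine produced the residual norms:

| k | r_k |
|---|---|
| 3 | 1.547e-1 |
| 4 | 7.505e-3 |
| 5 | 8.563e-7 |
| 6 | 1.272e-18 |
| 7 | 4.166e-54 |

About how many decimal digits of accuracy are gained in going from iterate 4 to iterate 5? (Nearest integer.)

4

Digits gained ≈ log₁₀(r_4/r_5) = log₁₀(7.505e-3/8.563e-7) = log₁₀(8764.45) ≈ 3.943.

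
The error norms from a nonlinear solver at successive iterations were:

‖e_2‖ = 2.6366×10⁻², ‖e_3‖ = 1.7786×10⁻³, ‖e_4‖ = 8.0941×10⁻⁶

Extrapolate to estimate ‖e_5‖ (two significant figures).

First estimate the order: p ≈ ln(‖e_4‖/‖e_3‖) / ln(‖e_3‖/‖e_2‖) = ln(8.0941×10⁻⁶/1.7786×10⁻³)/ln(1.7786×10⁻³/2.6366×10⁻²) = ln(0.00455083)/ln(0.0674581) ≈ 2.0000.
Then ‖e_5‖ ≈ ‖e_4‖·(‖e_4‖/‖e_3‖)^p = 8.0941×10⁻⁶·(0.00455083)^2.0000 = 8.0941×10⁻⁶·2.07101e-05 ≈ 1.676e-10.

1.7e-10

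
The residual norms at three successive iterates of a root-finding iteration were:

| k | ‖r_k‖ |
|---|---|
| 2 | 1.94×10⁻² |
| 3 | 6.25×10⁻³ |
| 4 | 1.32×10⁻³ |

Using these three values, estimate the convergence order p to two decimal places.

1.37

p ≈ ln(‖r_4‖/‖r_3‖) / ln(‖r_3‖/‖r_2‖)
  = ln(1.32×10⁻³/6.25×10⁻³) / ln(6.25×10⁻³/1.94×10⁻²)
  = ln(0.2112) / ln(0.322165)
  = -1.55495 / -1.13269 ≈ 1.37279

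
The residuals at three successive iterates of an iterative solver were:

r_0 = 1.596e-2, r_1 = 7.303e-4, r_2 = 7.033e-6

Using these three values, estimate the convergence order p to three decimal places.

1.505

p ≈ ln(r_2/r_1) / ln(r_1/r_0)
  = ln(7.033e-6/7.303e-4) / ln(7.303e-4/1.596e-2)
  = ln(0.00963029) / ln(0.0457581)
  = -4.642842 / -3.084386 ≈ 1.505273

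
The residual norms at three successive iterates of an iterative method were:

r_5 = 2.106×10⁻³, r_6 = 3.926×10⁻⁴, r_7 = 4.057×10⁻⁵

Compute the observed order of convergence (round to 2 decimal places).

1.35

p ≈ ln(r_7/r_6) / ln(r_6/r_5)
  = ln(4.057×10⁻⁵/3.926×10⁻⁴) / ln(3.926×10⁻⁴/2.106×10⁻³)
  = ln(0.103337) / ln(0.18642)
  = -2.26976 / -1.67975 ≈ 1.35125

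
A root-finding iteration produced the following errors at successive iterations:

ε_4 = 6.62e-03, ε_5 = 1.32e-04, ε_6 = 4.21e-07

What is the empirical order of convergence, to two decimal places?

1.47

p ≈ ln(ε_6/ε_5) / ln(ε_5/ε_4)
  = ln(4.21e-07/1.32e-04) / ln(1.32e-04/6.62e-03)
  = ln(0.00318939) / ln(0.0199396)
  = -5.74793 / -3.91505 ≈ 1.46816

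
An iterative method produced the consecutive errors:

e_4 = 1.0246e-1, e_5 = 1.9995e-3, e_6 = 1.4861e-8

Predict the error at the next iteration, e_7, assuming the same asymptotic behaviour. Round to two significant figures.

First estimate the order: p ≈ ln(e_6/e_5) / ln(e_5/e_4) = ln(1.4861e-8/1.9995e-3)/ln(1.9995e-3/1.0246e-1) = ln(7.43236e-06)/ln(0.0195149) ≈ 3.0000.
Then e_7 ≈ e_6·(e_6/e_5)^p = 1.4861e-8·(7.43236e-06)^3.0000 = 1.4861e-8·4.10563e-16 ≈ 6.101e-24.

6.1e-24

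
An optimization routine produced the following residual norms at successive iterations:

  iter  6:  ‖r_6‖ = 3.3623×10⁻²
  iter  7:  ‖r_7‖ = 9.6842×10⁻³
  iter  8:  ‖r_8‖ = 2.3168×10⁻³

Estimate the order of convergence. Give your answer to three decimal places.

1.149

p ≈ ln(‖r_8‖/‖r_7‖) / ln(‖r_7‖/‖r_6‖)
  = ln(2.3168×10⁻³/9.6842×10⁻³) / ln(9.6842×10⁻³/3.3623×10⁻²)
  = ln(0.239235) / ln(0.288023)
  = -1.430309 / -1.244715 ≈ 1.149106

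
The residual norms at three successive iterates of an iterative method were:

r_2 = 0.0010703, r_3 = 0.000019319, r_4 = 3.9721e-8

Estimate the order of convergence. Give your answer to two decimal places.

1.54

p ≈ ln(r_4/r_3) / ln(r_3/r_2)
  = ln(3.9721e-8/0.000019319) / ln(0.000019319/0.0010703)
  = ln(0.00205606) / ln(0.0180501)
  = -6.18696 / -4.01460 ≈ 1.54111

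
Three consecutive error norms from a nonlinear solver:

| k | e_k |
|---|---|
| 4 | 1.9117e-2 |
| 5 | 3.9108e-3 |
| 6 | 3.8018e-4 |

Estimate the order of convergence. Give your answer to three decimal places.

p ≈ ln(e_6/e_5) / ln(e_5/e_4)
  = ln(3.8018e-4/3.9108e-3) / ln(3.9108e-3/1.9117e-2)
  = ln(0.0972128) / ln(0.204572)
  = -2.330853 / -1.586835 ≈ 1.468869

1.469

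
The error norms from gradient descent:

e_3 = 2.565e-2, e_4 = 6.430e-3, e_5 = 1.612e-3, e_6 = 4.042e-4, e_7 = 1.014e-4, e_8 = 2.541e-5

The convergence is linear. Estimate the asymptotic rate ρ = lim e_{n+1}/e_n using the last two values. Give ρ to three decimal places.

ρ ≈ e_8/e_7 = 2.541e-5/1.014e-4 = 0.25059

0.251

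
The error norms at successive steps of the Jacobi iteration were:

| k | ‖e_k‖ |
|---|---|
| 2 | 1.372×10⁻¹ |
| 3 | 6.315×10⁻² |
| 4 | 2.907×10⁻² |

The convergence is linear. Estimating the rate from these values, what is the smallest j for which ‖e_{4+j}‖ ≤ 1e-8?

20

Rate ρ ≈ ‖e_4‖/‖e_3‖ = 2.907×10⁻²/6.315×10⁻² = 0.4603.
After j more steps, ‖e_{4+j}‖ ≈ 2.907×10⁻²·ρ^j; need ρ^j ≤ 1e-8/2.907×10⁻² = 3.43997e-07.
j ≥ ln(3.43997e-07)/ln(0.4603) = -14.8826/-0.77588 = 19.182.
So 20 more iterations are needed.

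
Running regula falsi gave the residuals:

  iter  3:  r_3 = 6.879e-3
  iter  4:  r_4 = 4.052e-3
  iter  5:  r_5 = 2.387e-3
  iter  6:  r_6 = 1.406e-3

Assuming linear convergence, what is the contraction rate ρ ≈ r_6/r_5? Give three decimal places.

0.589

ρ ≈ r_6/r_5 = 1.406e-3/2.387e-3 = 0.58902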